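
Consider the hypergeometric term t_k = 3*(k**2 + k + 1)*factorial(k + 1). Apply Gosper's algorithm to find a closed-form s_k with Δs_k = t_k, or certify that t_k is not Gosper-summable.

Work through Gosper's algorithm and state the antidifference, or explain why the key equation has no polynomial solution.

s_k = 3*(k - 1)*factorial(k + 1)

Compute t_(k+1)/t_k: get (k + 2)*(k + (k + 1)**2 + 2)/(k**2 + k + 1).
Take A(k)=k + 2, B(k)=1, C(k)=k**2 + k + 1.
Set up (k + 2)·f(k+1) − (1)·f(k) − (k**2 + k + 1) = 0.
Bound: deg f ≤ 1.
Match coefficients ⇒ f(k) = k - 1.
R(k) = B(k−1)·f(k)/C(k) = (k - 1)/(k**2 + k + 1); s_k = R·t_k = 3*(k - 1)*factorial(k + 1).
Δs = 3*(k**2 + k + 1)*factorial(k + 1), as required.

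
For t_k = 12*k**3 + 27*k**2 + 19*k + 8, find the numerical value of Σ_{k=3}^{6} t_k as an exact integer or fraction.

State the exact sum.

Σ = 7880

r(k) = (12*k**3 + 63*k**2 + 109*k + 66)/(12*k**3 + 27*k**2 + 19*k + 8) after simplifying.
So A=1 and B=1, with C=k**3 + 9*k**2/4 + 19*k/12 + 2/3.
Need (1)·f(k+1) − (1)·f(k) = k**3 + 9*k**2/4 + 19*k/12 + 2/3.
d = 4 from the (0,0,3) case.
Coefficient equations give f(k) = k*(3*k**3 + 3*k**2 - k + 3)/12.
Then R = B(k−1)f/C = k*(3*k**3 + 3*k**2 - k + 3)/(12*k**3 + 27*k**2 + 19*k + 8), so s_k = R(k)·t_k = k*(3*k**3 + 3*k**2 - k + 3).
Check: Δs_k = 12*k**3 + 27*k**2 + 19*k + 8. ✓
Σ_(k=3)^(6) t_k = s_(7) − s_(3) = 8204 − (324) = 7880.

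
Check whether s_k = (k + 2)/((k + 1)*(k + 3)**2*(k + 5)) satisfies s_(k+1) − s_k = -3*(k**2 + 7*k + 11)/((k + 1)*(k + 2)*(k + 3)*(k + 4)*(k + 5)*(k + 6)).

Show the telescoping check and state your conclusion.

s_(k+1) = (k + 3)/((k + 2)*(k + 4)**2*(k + 6))
s_(k+1) − s_k = ((k + 1)*(k + 3)**3*(k + 5) - (k + 2)**2*(k + 4)**2*(k + 6))/((k + 1)*(k + 2)*(k + 3)**2*(k + 4)**2*(k + 5)*(k + 6))
(s_(k+1) − s_k) − t_k = (4*k**3 + 42*k**2 + 140*k + 147)/(k**8 + 28*k**7 + 334*k**6 + 2212*k**5 + 8869*k**4 + 21952*k**3 + 32556*k**2 + 26208*k + 8640)

Invalid: residual (4*k**3 + 42*k**2 + 140*k + 147)/(k**8 + 28*k**7 + 334*k**6 + 2212*k**5 + 8869*k**4 + 21952*k**3 + 32556*k**2 + 26208*k + 8640) ≠ 0.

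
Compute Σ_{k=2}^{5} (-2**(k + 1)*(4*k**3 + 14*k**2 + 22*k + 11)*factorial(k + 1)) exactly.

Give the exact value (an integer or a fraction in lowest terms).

Compute t_(k+1)/t_k: get 2*(4*k**4 + 34*k**3 + 114*k**2 + 175*k + 102)/(4*k**3 + 14*k**2 + 22*k + 11).
A = 2*k + 4, B = 1, C = k**3 + 7*k**2/2 + 11*k/2 + 11/4.
Set up (2*k + 4)·f(k+1) − (1)·f(k) − (k**3 + 7*k**2/2 + 11*k/2 + 11/4) = 0.
deg f ≤ 2 (via 1,0,3).
Solving with deg f ≤ 2: f(k) = (2*k**2 + 1)/4.
So s_k = (B(k−1)f/C)·t_k = ((2*k**2 + 1)/(4*k**3 + 14*k**2 + 22*k + 11))·t_k = -2**(k + 1)*(2*k**2 + 1)*factorial(k + 1).
s_(k+1) − s_k = -2**(k + 1)*(4*k**3 + 14*k**2 + 22*k + 11)*factorial(k + 1) = t_k.
Σ_(k=2)^(5) t_k = s_(6) − s_(2) = -47093760 − (-432) = -47093328.

Σ = -47093328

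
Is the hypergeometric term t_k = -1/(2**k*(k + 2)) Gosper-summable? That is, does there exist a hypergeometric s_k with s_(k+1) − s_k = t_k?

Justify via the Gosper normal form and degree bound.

No — t_k has no hypergeometric antidifference.

t_(k+1)/t_k = (k + 2)/(2*(k + 3)).
Gosper form: A/B · C(k+1)/C(k) with A=k/2 + 1, B=k + 3, C=1.
Key eq: (k/2 + 1)·f(k+1) = (k + 2)·f(k) + (1).
deg f ≤ -1 (via 1,1,0).
d = -1 < 0 ⇒ no nonzero polynomial f; not summable.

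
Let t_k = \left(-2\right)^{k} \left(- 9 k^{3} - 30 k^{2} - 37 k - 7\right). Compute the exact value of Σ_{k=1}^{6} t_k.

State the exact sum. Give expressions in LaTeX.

Σ = -157302

t_(k+1)/t_k = 2*(-9*k**3 - 57*k**2 - 124*k - 83)/(9*k**3 + 30*k**2 + 37*k + 7).
Gosper form: A/B · C(k+1)/C(k) with A=-2, B=1, C=k**3 + 10*k**2/3 + 37*k/9 + 7/9.
Solve (-2)·f(k+1) − (1)·f(k) = k**3 + 10*k**2/3 + 37*k/9 + 7/9.
Bound: deg f ≤ 3.
Match coefficients ⇒ f(k) = -(3*k**3 + 4*k**2 + k - 3)/9.
Get s_k = R·t_k = (-2)**k*(3*k**3 + 4*k**2 + k - 3) with R(k) = B(k−1)f(k)/C(k) = -(3*k**3 + 4*k**2 + k - 3)/(9*k**3 + 30*k**2 + 37*k + 7).
Δs = (-2)**k*(-9*k**3 - 30*k**2 - 37*k - 7), as required.
Sum = s_(7) − s_(1); s_(7) = -157312, s_(1) = -10 ⇒ -157302.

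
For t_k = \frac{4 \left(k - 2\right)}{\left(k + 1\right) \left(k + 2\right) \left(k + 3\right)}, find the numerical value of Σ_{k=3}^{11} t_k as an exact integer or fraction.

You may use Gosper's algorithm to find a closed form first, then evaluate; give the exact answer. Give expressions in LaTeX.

Compute t_(k+1)/t_k: get (k - 1)*(k + 1)/((k - 2)*(k + 4)).
Gosper form: A/B · C(k+1)/C(k) with A=k + 1, B=k + 4, C=k - 2.
f must satisfy (k + 1)·f(k+1) − (k + 3)·f(k) = k - 2.
Degrees (1,1,1) ⇒ d ≤ 2.
Solving with deg f ≤ 2: f(k) = -k*(k + 7)/4.
Certificate R = B(k−1)f/C = -k*(k + 3)*(k + 7)/(4*(k - 2)) gives s_k = k*(-k - 7)/((k + 1)*(k + 2)).
Verify: 4*(k - 2)/(k**3 + 6*k**2 + 11*k + 6) matches t_k.
Σ_(k=3)^(11) t_k = s_(12) − s_(3) = -114/91 − (-3/2) = 45/182.

Σ = 45/182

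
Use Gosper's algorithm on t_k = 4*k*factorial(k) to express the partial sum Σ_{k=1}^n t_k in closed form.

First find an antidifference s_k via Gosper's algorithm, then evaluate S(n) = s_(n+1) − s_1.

S(n) = 4*factorial(n + 1) - 4

The ratio is (k + 1)**2/k.
A = k + 1, B = 1, C = k.
Solve (k + 1)·f(k+1) − (1)·f(k) = k.
deg f ≤ 0 (via 1,0,1).
Solve for f: f(k) = 1 (degree 0 ≤ 0).
Then R = B(k−1)f/C = 1/k, so s_k = R(k)·t_k = 4*factorial(k).
Verify: 4*k*factorial(k) matches t_k.
Σ_(k=1)^n t_k = s_(n+1) − s_(1) = (4*factorial(n + 1)) − (4), i.e. 4*factorial(n + 1) - 4.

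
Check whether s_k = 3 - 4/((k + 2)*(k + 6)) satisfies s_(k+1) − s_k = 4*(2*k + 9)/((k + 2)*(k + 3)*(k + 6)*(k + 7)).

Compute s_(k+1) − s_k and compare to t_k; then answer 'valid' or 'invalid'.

Valid — Δs_k = t_k.

s_(k+1) = 3 - 4/((k + 3)*(k + 7))
s_(k+1) − s_k = 4*(2*k + 9)/(k**4 + 18*k**3 + 113*k**2 + 288*k + 252)
(s_(k+1) − s_k) − t_k = 0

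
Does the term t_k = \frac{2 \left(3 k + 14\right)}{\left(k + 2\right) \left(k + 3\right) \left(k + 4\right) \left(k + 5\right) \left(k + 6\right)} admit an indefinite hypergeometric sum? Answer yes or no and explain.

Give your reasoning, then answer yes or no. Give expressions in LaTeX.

Yes. s_k = \frac{k \left(k^{2} + 10 k + 31\right)}{15 \left(k^{3} + 10 k^{2} + 31 k + 30\right)}.

Ratio r(k) = (k + 2)*(3*k + 17)/((k + 7)*(3*k + 14)).
Factor: A=k + 2; B=k + 7; C=k + 14/3.
f must satisfy (k + 2)·f(k+1) − (k + 6)·f(k) = k + 14/3.
From deg A=1, deg B=1, deg C=1: d=4.
Match coefficients ⇒ f(k) = k*(k + 4)*(k**2 + 10*k + 31)/90.
Get s_k = R·t_k = k*(k**2 + 10*k + 31)/(15*(k**3 + 10*k**2 + 31*k + 30)) with R(k) = B(k−1)f(k)/C(k) = k*(k + 4)*(k + 6)*(k**2 + 10*k + 31)/(30*(3*k + 14)).
Check: Δs_k = 2*(3*k + 14)/(k**5 + 20*k**4 + 155*k**3 + 580*k**2 + 1044*k + 720). ✓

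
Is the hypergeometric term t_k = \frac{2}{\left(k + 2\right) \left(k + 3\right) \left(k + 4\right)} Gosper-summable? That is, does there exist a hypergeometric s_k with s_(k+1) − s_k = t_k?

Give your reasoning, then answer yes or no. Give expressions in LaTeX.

r(k) = (k + 2)/(k + 5) after simplifying.
A = k + 2, B = k + 5, C = 1.
f must satisfy (k + 2)·f(k+1) − (k + 4)·f(k) = 1.
deg f ≤ 2 (via 1,1,0).
Solving with deg f ≤ 2: f(k) = k*(k + 5)/12.
Certificate R = B(k−1)f/C = k*(k + 4)*(k + 5)/12 gives s_k = k*(k + 5)/(6*(k + 2)*(k + 3)).
Δs = 2/(k**3 + 9*k**2 + 26*k + 24), as required.

Yes. s_k = \frac{k \left(k + 5\right)}{6 \left(k + 2\right) \left(k + 3\right)}.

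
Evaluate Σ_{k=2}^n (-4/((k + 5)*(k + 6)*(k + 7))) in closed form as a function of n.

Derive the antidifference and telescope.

S(n) = (-n**2 - 13*n + 14)/(28*(n**2 + 13*n + 42))

Ratio r(k) = (k + 5)/(k + 8).
So A=k + 5 and B=k + 8, with C=1.
Key eq: (k + 5)·f(k+1) = (k + 7)·f(k) + (1).
From deg A=1, deg B=1, deg C=0: d=2.
A polynomial solution: f(k) = k*(k + 11)/60.
R(k) = B(k−1)·f(k)/C(k) = k*(k + 7)*(k + 11)/60; s_k = R·t_k = k*(-k - 11)/(15*(k + 5)*(k + 6)).
s_(k+1) − s_k = -4/(k**3 + 18*k**2 + 107*k + 210) = t_k.
Evaluate: s_(n+1) = (-n**2 - 13*n - 12)/(15*(n**2 + 13*n + 42)); subtract s_(2) = -13/420 ⇒ S(n) = (-n**2 - 13*n + 14)/(28*(n**2 + 13*n + 42)).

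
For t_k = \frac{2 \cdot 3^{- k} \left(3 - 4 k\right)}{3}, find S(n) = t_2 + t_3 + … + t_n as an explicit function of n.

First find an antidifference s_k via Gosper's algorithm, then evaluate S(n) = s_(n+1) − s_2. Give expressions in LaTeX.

Step 1: r(k) = (4*k + 1)/(3*(4*k - 3)).
Take A(k)=1/3, B(k)=1, C(k)=k - 3/4.
Need (1/3)·f(k+1) − (1)·f(k) = k - 3/4.
Bound: deg f ≤ 1.
Solving with deg f ≤ 1: f(k) = -3*(4*k - 1)/8.
Get s_k = R·t_k = (4*k - 1)/3**k with R(k) = B(k−1)f(k)/C(k) = -3*(4*k - 1)/(2*(4*k - 3)).
Check: Δs_k = 2*(3 - 4*k)/(3*3**k). ✓
Telescope: S(n) = s_(n+1) − s_(2) = 3**(-n - 1)*(4*n + 3) − (7/9) = 3**(-n - 2)*(-7*3**n + 12*n + 9).

S(n) = 3^{- n - 2} \left(- 7 \cdot 3^{n} + 12 n + 9\right)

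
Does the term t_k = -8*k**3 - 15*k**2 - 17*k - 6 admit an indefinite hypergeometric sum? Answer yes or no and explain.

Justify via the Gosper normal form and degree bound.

Compute t_(k+1)/t_k: get (8*k**3 + 39*k**2 + 71*k + 46)/(8*k**3 + 15*k**2 + 17*k + 6).
Normal form (A,B,C) = (1, 1, k**3 + 15*k**2/8 + 17*k/8 + 3/4).
Need (1)·f(k+1) − (1)·f(k) = k**3 + 15*k**2/8 + 17*k/8 + 3/4.
Bound: deg f ≤ 4.
Solving with deg f ≤ 4: f(k) = k**2*(2*k**2 + k + 3)/8.
Get s_k = R·t_k = k**2*(-2*k**2 - k - 3) with R(k) = B(k−1)f(k)/C(k) = k**2*(2*k**2 + k + 3)/(8*k**3 + 15*k**2 + 17*k + 6).
Verify: -8*k**3 - 15*k**2 - 17*k - 6 matches t_k.

Yes. s_k = k**2*(-2*k**2 - k - 3).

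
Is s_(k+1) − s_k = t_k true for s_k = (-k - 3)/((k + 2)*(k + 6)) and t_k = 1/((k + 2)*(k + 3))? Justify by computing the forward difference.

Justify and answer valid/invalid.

Invalid: residual 3*(-2*k - 9)/(k**4 + 18*k**3 + 113*k**2 + 288*k + 252) ≠ 0.

s_(k+1) = (-k - 4)/((k + 3)*(k + 7))
s_(k+1) − s_k = (k**2 + 7*k + 15)/(k**4 + 18*k**3 + 113*k**2 + 288*k + 252)
(s_(k+1) − s_k) − t_k = 3*(-2*k - 9)/(k**4 + 18*k**3 + 113*k**2 + 288*k + 252)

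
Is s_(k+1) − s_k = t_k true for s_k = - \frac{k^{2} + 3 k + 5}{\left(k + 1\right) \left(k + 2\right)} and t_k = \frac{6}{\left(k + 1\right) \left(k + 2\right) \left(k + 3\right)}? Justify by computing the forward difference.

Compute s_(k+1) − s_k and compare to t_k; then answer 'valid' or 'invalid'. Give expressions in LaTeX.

s_(k+1) = (-3*k - (k + 1)**2 - 8)/((k + 2)*(k + 3))
s_(k+1) − s_k = 6/(k**3 + 6*k**2 + 11*k + 6)
(s_(k+1) − s_k) − t_k = 0

valid (s_(k+1) − s_k reduces to t_k)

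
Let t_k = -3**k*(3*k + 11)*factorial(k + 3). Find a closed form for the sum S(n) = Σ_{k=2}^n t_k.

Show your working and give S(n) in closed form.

The ratio is 3*(k + 4)*(3*k + 14)/(3*k + 11).
A = 3*k + 12, B = 1, C = k + 11/3.
f must satisfy (3*k + 12)·f(k+1) − (1)·f(k) = k + 11/3.
Bound: deg f ≤ 0.
Solve for f: f(k) = 1/3 (degree 0 ≤ 0).
R(k) = B(k−1)·f(k)/C(k) = 1/(3*k + 11); s_k = R·t_k = -3**k*factorial(k + 3).
s_(k+1) − s_k = -3**k*(3*k + 11)*factorial(k + 3) = t_k.
s_(n+1) = -3**(n + 1)*factorial(n + 4) and s_(2) = -1080, so S(n) = -3*3**n*factorial(n + 4) + 1080.

S(n) = -3*3**n*factorial(n + 4) + 1080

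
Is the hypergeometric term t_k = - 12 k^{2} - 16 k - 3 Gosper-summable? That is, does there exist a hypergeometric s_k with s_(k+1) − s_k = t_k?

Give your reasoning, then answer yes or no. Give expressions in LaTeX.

Yes. s_k = k \left(- 4 k^{2} - 2 k + 3\right).

The ratio is (12*k**2 + 40*k + 31)/(12*k**2 + 16*k + 3).
A = 1, B = 1, C = k**2 + 4*k/3 + 1/4.
Set up (1)·f(k+1) − (1)·f(k) − (k**2 + 4*k/3 + 1/4) = 0.
Degrees (0,0,2) ⇒ d ≤ 3.
Match coefficients ⇒ f(k) = k*(4*k**2 + 2*k - 3)/12.
So s_k = (B(k−1)f/C)·t_k = (k*(4*k**2 + 2*k - 3)/(12*k**2 + 16*k + 3))·t_k = k*(-4*k**2 - 2*k + 3).
Δs = -12*k**2 - 16*k - 3, as required.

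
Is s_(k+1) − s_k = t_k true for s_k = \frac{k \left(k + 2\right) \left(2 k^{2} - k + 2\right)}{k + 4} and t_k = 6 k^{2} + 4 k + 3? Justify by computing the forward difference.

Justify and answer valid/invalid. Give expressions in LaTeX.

Invalid: residual \frac{2 \left(- 4 k^{3} - 29 k^{2} - 17 k - 12\right)}{k^{2} + 9 k + 20} ≠ 0.

s_(k+1) = (k + 1)*(k + 3)*(-k + 2*(k + 1)**2 + 1)/(k + 5)
s_(k+1) − s_k = (6*k**4 + 50*k**3 + 101*k**2 + 73*k + 36)/(k**2 + 9*k + 20)
(s_(k+1) − s_k) − t_k = 2*(-4*k**3 - 29*k**2 - 17*k - 12)/(k**2 + 9*k + 20)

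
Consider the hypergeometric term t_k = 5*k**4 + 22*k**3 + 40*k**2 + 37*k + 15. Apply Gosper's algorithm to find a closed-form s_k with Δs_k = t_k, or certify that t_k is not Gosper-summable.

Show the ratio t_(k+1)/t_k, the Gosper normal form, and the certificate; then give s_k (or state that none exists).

Step 1: r(k) = (5*k**4 + 42*k**3 + 136*k**2 + 203*k + 119)/(5*k**4 + 22*k**3 + 40*k**2 + 37*k + 15).
So A=1 and B=1, with C=k**4 + 22*k**3/5 + 8*k**2 + 37*k/5 + 3.
Need (1)·f(k+1) − (1)·f(k) = k**4 + 22*k**3/5 + 8*k**2 + 37*k/5 + 3.
Degrees (0,0,4) ⇒ d ≤ 5.
A polynomial solution: f(k) = k*(k**4 + 3*k**3 + 4*k**2 + 4*k + 3)/5.
So s_k = (B(k−1)f/C)·t_k = (k*(k**4 + 3*k**3 + 4*k**2 + 4*k + 3)/(5*k**4 + 22*k**3 + 40*k**2 + 37*k + 15))·t_k = k*(k**4 + 3*k**3 + 4*k**2 + 4*k + 3).
Check: Δs_k = 5*k**4 + 22*k**3 + 40*k**2 + 37*k + 15. ✓

s_k = k*(k**4 + 3*k**3 + 4*k**2 + 4*k + 3)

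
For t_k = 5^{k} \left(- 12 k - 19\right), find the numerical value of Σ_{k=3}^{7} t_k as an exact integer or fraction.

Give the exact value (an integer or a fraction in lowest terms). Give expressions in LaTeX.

Step 1: r(k) = 5*(12*k + 31)/(12*k + 19).
Take A(k)=5, B(k)=1, C(k)=k + 19/12.
Need (5)·f(k+1) − (1)·f(k) = k + 19/12.
Bound: deg f ≤ 1.
Solve for f: f(k) = (3*k + 1)/12 (degree 1 ≤ 1).
So s_k = (B(k−1)f/C)·t_k = ((3*k + 1)/(12*k + 19))·t_k = 5**k*(-3*k - 1).
Δs = 5**k*(-12*k - 19), as required.
Σ_(k=3)^(7) t_k = s_(8) − s_(3) = -9765625 − (-1250) = -9764375.

Σ = -9764375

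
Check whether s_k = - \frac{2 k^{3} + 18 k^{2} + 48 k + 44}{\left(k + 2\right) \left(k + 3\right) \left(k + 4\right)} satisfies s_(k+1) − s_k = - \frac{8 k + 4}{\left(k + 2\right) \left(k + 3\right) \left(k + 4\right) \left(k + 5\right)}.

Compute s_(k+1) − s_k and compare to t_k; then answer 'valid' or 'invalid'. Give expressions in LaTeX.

Valid: the claim telescopes to t_k.

s_(k+1) = 2*(-24*k - (k + 1)**3 - 9*(k + 1)**2 - 46)/((k + 3)*(k + 4)*(k + 5))
s_(k+1) − s_k = 4*(-2*k - 1)/(k**4 + 14*k**3 + 71*k**2 + 154*k + 120)
(s_(k+1) − s_k) − t_k = 0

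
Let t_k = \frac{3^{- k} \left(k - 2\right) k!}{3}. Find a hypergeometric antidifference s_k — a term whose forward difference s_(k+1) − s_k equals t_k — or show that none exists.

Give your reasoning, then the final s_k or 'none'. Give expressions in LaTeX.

s_k = 3^{- k} k!

r(k) = (k**2 - 1)/(3*(k - 2)) after simplifying.
Factor: A=k/3 + 1/3; B=1; C=k - 2.
Key eq: (k/3 + 1/3)·f(k+1) = (1)·f(k) + (k - 2).
deg f ≤ 0 (via 1,0,1).
Match coefficients ⇒ f(k) = 3.
Get s_k = R·t_k = factorial(k)/3**k with R(k) = B(k−1)f(k)/C(k) = 3/(k - 2).
Δs = (k - 2)*factorial(k)/(3*3**k), as required.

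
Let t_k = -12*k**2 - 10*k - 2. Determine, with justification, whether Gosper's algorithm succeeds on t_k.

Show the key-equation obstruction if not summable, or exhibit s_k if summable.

t_(k+1)/t_k = (6*k**2 + 17*k + 12)/(6*k**2 + 5*k + 1).
Factor: A=1; B=1; C=k**2 + 5*k/6 + 1/6.
Solve (1)·f(k+1) − (1)·f(k) = k**2 + 5*k/6 + 1/6.
deg f ≤ 3 (via 0,0,2).
A polynomial solution: f(k) = k*(4*k**2 - k - 1)/12.
Certificate R = B(k−1)f/C = k*(4*k**2 - k - 1)/(2*(2*k + 1)*(3*k + 1)) gives s_k = k*(-4*k**2 + k + 1).
s_(k+1) − s_k = -12*k**2 - 10*k - 2 = t_k.

Yes. s_k = k*(-4*k**2 + k + 1).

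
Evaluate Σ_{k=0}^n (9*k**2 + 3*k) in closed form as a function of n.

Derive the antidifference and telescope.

Compute t_(k+1)/t_k: get (k + 3*(k + 1)**2 + 1)/(k*(3*k + 1)).
Normal form (A,B,C) = (1, 1, k**2 + k/3).
Solve (1)·f(k+1) − (1)·f(k) = k**2 + k/3.
deg f ≤ 3 (via 0,0,2).
Match coefficients ⇒ f(k) = k**2*(k - 1)/3.
Get s_k = R·t_k = 3*k**2*(k - 1) with R(k) = B(k−1)f(k)/C(k) = k*(k - 1)/(3*k + 1).
Verify: 3*k*(3*k + 1) matches t_k.
s_(n+1) = 3*n*(n**2 + 2*n + 1) and s_(0) = 0, so S(n) = 3*n*(n**2 + 2*n + 1).

S(n) = 3*n*(n**2 + 2*n + 1)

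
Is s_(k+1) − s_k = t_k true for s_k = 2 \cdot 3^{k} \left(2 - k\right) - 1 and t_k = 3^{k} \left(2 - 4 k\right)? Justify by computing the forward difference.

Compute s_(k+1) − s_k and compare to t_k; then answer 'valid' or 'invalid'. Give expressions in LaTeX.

s_(k+1) = 6*3**k*(1 - k) - 1
s_(k+1) − s_k = 3**k*(2 - 4*k)
(s_(k+1) − s_k) − t_k = 0

valid (s_(k+1) − s_k reduces to t_k)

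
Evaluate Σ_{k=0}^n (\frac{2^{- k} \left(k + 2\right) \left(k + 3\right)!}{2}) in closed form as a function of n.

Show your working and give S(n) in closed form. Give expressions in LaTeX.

The ratio is (k + 3)*(k + 4)/(2*(k + 2)).
Factor: A=k/2 + 2; B=1; C=k + 2.
Solve (k/2 + 2)·f(k+1) − (1)·f(k) = k + 2.
deg f ≤ 0 (via 1,0,1).
A polynomial solution: f(k) = 2.
So s_k = (B(k−1)f/C)·t_k = (2/(k + 2))·t_k = factorial(k + 3)/2**k.
s_(k+1) − s_k = (k + 2)*factorial(k + 3)/(2*2**k) = t_k.
Telescope: S(n) = s_(n+1) − s_(0) = 2**(-n - 1)*factorial(n + 4) − (6) = -6 + factorial(n + 4)/(2*2**n).

S(n) = -6 + \frac{2^{- n} \left(n + 4\right)!}{2}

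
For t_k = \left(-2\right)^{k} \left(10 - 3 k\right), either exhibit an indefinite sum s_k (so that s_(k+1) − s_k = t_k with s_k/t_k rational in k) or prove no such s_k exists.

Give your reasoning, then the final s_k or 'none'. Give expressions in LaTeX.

s_k = \left(-2\right)^{k} \left(k - 4\right)

r(k) = 2*(7 - 3*k)/(3*k - 10) after simplifying.
So A=-2 and B=1, with C=k - 10/3.
Solve (-2)·f(k+1) − (1)·f(k) = k - 10/3.
Degrees (0,0,1) ⇒ d ≤ 1.
A polynomial solution: f(k) = -(k - 4)/3.
Then R = B(k−1)f/C = -(k - 4)/(3*k - 10), so s_k = R(k)·t_k = (-2)**k*(k - 4).
s_(k+1) − s_k = (-2)**k*(10 - 3*k) = t_k.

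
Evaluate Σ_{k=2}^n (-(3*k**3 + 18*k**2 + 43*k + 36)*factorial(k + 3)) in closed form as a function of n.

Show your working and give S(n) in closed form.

S(n) = -3*n**2*factorial(n + 4) - 9*n*factorial(n + 4) - 10*factorial(n + 4) + 2640

Compute t_(k+1)/t_k: get (3*k**4 + 39*k**3 + 196*k**2 + 452*k + 400)/(3*k**3 + 18*k**2 + 43*k + 36).
Normal form (A,B,C) = (k + 4, 1, k**3 + 6*k**2 + 43*k/3 + 12).
f must satisfy (k + 4)·f(k+1) − (1)·f(k) = k**3 + 6*k**2 + 43*k/3 + 12.
Bound: deg f ≤ 2.
Solving with deg f ≤ 2: f(k) = (3*k**2 + 3*k + 4)/3.
So s_k = (B(k−1)f/C)·t_k = ((3*k**2 + 3*k + 4)/(3*k**3 + 18*k**2 + 43*k + 36))·t_k = -(3*k**2 + 3*k + 4)*factorial(k + 3).
Verify: -(3*k**3 + 18*k**2 + 43*k + 36)*factorial(k + 3) matches t_k.
Telescope: S(n) = s_(n+1) − s_(2) = -(3*n**2 + 9*n + 10)*factorial(n + 4) − (-2640) = -3*n**2*factorial(n + 4) - 9*n*factorial(n + 4) - 10*factorial(n + 4) + 2640.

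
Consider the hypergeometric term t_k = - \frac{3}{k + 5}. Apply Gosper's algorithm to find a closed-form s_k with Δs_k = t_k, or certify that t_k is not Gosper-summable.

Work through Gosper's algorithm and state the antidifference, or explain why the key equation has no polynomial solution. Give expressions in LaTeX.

t_(k+1)/t_k = (k + 5)/(k + 6).
Factor: A=k + 5; B=k + 6; C=1.
Set up (k + 5)·f(k+1) − (k + 5)·f(k) − (1) = 0.
deg f ≤ 0 (via 1,1,0).
Put f(k) = c0: A·f(k+1) − B(k−1)·f(k) − C = -1; need -1 = 0 — inconsistent ⇒ no f, not summable.

no hypergeometric antidifference exists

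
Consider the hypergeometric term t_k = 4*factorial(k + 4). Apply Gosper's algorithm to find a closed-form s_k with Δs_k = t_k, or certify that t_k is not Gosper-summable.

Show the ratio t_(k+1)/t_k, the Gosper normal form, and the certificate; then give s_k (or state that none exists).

t_(k+1)/t_k = k + 5.
So A=k + 5 and B=1, with C=1.
f must satisfy (k + 5)·f(k+1) − (1)·f(k) = 1.
From deg A=1, deg B=0, deg C=0: d=-1.
Negative degree bound (-1): no f exists, t_k not Gosper-summable.

no hypergeometric antidifference exists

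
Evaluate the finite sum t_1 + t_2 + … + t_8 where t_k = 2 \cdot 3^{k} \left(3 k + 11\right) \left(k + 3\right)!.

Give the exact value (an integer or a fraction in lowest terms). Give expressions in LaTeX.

Ratio r(k) = 3*(k + 4)*(3*k + 14)/(3*k + 11).
Take A(k)=3*k + 12, B(k)=1, C(k)=k + 11/3.
Set up (3*k + 12)·f(k+1) − (1)·f(k) − (k + 11/3) = 0.
d = 0 from the (1,0,1) case.
Solve for f: f(k) = 1/3 (degree 0 ≤ 0).
Get s_k = R·t_k = 2*3**k*factorial(k + 3) with R(k) = B(k−1)f(k)/C(k) = 1/(3*k + 11).
Δs = 2*3**k*(3*k + 11)*factorial(k + 3), as required.
Sum = s_(9) − s_(1); s_(9) = 18856376985600, s_(1) = 144 ⇒ 18856376985456.

Σ = 18856376985456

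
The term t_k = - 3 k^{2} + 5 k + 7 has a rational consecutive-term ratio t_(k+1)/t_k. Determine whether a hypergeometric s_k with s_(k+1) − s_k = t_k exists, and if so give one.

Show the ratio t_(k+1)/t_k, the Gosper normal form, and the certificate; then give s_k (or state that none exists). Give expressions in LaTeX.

r(k) = (3*k**2 + k - 9)/(3*k**2 - 5*k - 7) after simplifying.
So A=1 and B=1, with C=k**2 - 5*k/3 - 7/3.
Need (1)·f(k+1) − (1)·f(k) = k**2 - 5*k/3 - 7/3.
From deg A=0, deg B=0, deg C=2: d=3.
Solving with deg f ≤ 3: f(k) = k*(k**2 - 4*k - 4)/3.
R(k) = B(k−1)·f(k)/C(k) = k*(k**2 - 4*k - 4)/(3*k**2 - 5*k - 7); s_k = R·t_k = k*(-k**2 + 4*k + 4).
s_(k+1) − s_k = -3*k**2 + 5*k + 7 = t_k.

s_k = k \left(- k^{2} + 4 k + 4\right)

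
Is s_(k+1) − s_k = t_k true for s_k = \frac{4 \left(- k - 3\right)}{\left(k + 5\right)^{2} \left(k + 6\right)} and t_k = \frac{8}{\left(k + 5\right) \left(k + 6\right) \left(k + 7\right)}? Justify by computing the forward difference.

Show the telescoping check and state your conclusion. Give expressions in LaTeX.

Invalid: residual \frac{8 \left(- 3 k - 17\right)}{k^{5} + 29 k^{4} + 335 k^{3} + 1927 k^{2} + 5520 k + 6300} ≠ 0.

s_(k+1) = 4*(-k - 4)/((k + 6)**2*(k + 7))
s_(k+1) − s_k = 8*(k**2 + 8*k + 13)/(k**5 + 29*k**4 + 335*k**3 + 1927*k**2 + 5520*k + 6300)
(s_(k+1) − s_k) − t_k = 8*(-3*k - 17)/(k**5 + 29*k**4 + 335*k**3 + 1927*k**2 + 5520*k + 6300)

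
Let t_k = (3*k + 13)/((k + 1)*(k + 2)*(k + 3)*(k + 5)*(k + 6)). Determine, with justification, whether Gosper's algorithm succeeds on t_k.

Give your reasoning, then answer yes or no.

t_(k+1)/t_k = (k + 1)*(k + 5)*(3*k + 16)/((k + 4)*(k + 7)*(3*k + 13)).
So A=k + 1 and B=k + 7, with C=k**2 + 25*k/3 + 52/3.
f must satisfy (k + 1)·f(k+1) − (k + 6)·f(k) = k**2 + 25*k/3 + 52/3.
deg f ≤ 5 (via 1,1,2).
Coefficient equations give f(k) = k*(k + 3)*(k + 4)*(k**2 + 8*k + 17)/30.
So s_k = (B(k−1)f/C)·t_k = (k*(k + 3)*(k + 6)*(k**2 + 8*k + 17)/(10*(3*k + 13)))·t_k = k*(k**2 + 8*k + 17)/(10*(k**3 + 8*k**2 + 17*k + 10)).
Check: Δs_k = (3*k + 13)/(k**5 + 17*k**4 + 107*k**3 + 307*k**2 + 396*k + 180). ✓

Yes. s_k = k*(k**2 + 8*k + 17)/(10*(k**3 + 8*k**2 + 17*k + 10)).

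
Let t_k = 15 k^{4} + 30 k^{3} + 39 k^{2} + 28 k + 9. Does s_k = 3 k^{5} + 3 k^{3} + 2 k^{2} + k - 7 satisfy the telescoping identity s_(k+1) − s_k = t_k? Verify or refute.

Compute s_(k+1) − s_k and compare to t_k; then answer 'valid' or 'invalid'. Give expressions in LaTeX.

s_(k+1) = k + 3*(k + 1)**5 + 3*(k + 1)**3 + 2*(k + 1)**2 - 6
s_(k+1) − s_k = 15*k**4 + 30*k**3 + 39*k**2 + 28*k + 9
(s_(k+1) − s_k) − t_k = 0

Valid: the claim telescopes to t_k.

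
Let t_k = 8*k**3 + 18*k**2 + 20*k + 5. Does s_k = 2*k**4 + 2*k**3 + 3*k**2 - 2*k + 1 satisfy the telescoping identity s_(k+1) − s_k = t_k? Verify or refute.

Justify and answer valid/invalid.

Valid: the claim telescopes to t_k.

s_(k+1) = 2*k**4 + 10*k**3 + 21*k**2 + 18*k + 6
s_(k+1) − s_k = 8*k**3 + 18*k**2 + 20*k + 5
(s_(k+1) − s_k) − t_k = 0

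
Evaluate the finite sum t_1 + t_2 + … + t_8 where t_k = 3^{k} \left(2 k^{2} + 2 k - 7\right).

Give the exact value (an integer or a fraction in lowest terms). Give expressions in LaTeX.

Σ = 1200672

t_(k+1)/t_k = 3*(2*k**2 + 6*k - 3)/(2*k**2 + 2*k - 7).
Gosper form: A/B · C(k+1)/C(k) with A=3, B=1, C=k**2 + k - 7/2.
Set up (3)·f(k+1) − (1)·f(k) − (k**2 + k - 7/2) = 0.
Degrees (0,0,2) ⇒ d ≤ 2.
Match coefficients ⇒ f(k) = (k**2 - 2*k - 2)/2.
So s_k = (B(k−1)f/C)·t_k = ((k**2 - 2*k - 2)/(2*k**2 + 2*k - 7))·t_k = 3**k*(k**2 - 2*k - 2).
Verify: 3**k*(2*k**2 + 2*k - 7) matches t_k.
Evaluate s at k=9 and k=1: 1200663 and -9; difference 1200672.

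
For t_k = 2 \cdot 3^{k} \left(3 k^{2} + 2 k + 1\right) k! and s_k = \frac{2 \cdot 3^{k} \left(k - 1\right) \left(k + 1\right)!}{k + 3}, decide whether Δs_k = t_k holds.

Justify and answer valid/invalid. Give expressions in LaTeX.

s_(k+1) = 6*3**k*k*factorial(k + 2)/(k + 4)
s_(k+1) − s_k = 2*3**k*(k + 1)*(3*k**2 + 11*k + 4)*factorial(k + 1)/((k + 3)*(k + 4))
(s_(k+1) − s_k) − t_k = -4*3**k*(3*k**3 + 11*k**2 + 6*k + 4)*factorial(k)/((k + 3)*(k + 4))

Invalid: residual - \frac{4 \cdot 3^{k} \left(3 k^{3} + 11 k^{2} + 6 k + 4\right) k!}{\left(k + 3\right) \left(k + 4\right)} ≠ 0.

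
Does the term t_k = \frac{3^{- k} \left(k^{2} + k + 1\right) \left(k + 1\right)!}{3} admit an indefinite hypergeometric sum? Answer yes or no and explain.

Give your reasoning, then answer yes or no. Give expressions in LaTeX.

Yes. s_k = 3^{- k} \left(k + 1\right) \left(k + 1\right)!.

The ratio is (k + 2)*(k + (k + 1)**2 + 2)/(3*(k**2 + k + 1)).
A = k/3 + 2/3, B = 1, C = k**2 + k + 1.
Need (k/3 + 2/3)·f(k+1) − (1)·f(k) = k**2 + k + 1.
Degrees (1,0,2) ⇒ d ≤ 1.
Coefficient equations give f(k) = 3*(k + 1).
Certificate R = B(k−1)f/C = 3*(k + 1)/(k**2 + k + 1) gives s_k = (k + 1)*factorial(k + 1)/3**k.
s_(k+1) − s_k = (k**2 + k + 1)*factorial(k + 1)/(3*3**k) = t_k.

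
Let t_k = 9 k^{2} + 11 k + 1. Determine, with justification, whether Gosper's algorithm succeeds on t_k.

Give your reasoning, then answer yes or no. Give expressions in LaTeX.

Yes. s_k = k \left(3 k^{2} + k - 3\right).

Compute t_(k+1)/t_k: get (9*k**2 + 29*k + 21)/(9*k**2 + 11*k + 1).
Factor: A=1; B=1; C=k**2 + 11*k/9 + 1/9.
Key eq: (1)·f(k+1) = (1)·f(k) + (k**2 + 11*k/9 + 1/9).
From deg A=0, deg B=0, deg C=2: d=3.
Solving with deg f ≤ 3: f(k) = k*(3*k**2 + k - 3)/9.
R(k) = B(k−1)·f(k)/C(k) = k*(3*k**2 + k - 3)/(9*k**2 + 11*k + 1); s_k = R·t_k = k*(3*k**2 + k - 3).
Check: Δs_k = 9*k**2 + 11*k + 1. ✓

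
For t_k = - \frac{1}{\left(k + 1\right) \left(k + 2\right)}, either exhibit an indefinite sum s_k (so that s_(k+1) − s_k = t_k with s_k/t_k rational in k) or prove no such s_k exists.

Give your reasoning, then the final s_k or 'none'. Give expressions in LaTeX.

s_k = - \frac{k}{k + 1}

t_(k+1)/t_k = (k + 1)/(k + 3).
Factor: A=k + 1; B=k + 3; C=1.
Key eq: (k + 1)·f(k+1) = (k + 2)·f(k) + (1).
Degrees (1,1,0) ⇒ d ≤ 1.
Solve for f: f(k) = k (degree 1 ≤ 1).
So s_k = (B(k−1)f/C)·t_k = (k*(k + 2))·t_k = -k/(k + 1).
Verify: -1/(k**2 + 3*k + 2) matches t_k.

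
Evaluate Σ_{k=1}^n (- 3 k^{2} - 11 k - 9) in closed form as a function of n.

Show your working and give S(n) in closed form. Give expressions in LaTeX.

S(n) = n \left(- n^{2} - 7 n - 15\right)

Compute t_(k+1)/t_k: get (3*k**2 + 17*k + 23)/(3*k**2 + 11*k + 9).
Normal form (A,B,C) = (1, 1, k**2 + 11*k/3 + 3).
Need (1)·f(k+1) − (1)·f(k) = k**2 + 11*k/3 + 3.
Bound: deg f ≤ 3.
Solve for f: f(k) = k*(k + 2)**2/3 (degree 3 ≤ 3).
R(k) = B(k−1)·f(k)/C(k) = k*(k + 2)**2/(3*k**2 + 11*k + 9); s_k = R·t_k = k*(-k**2 - 4*k - 4).
Verify: -3*k**2 - 11*k - 9 matches t_k.
Evaluate: s_(n+1) = -n**3 - 7*n**2 - 15*n - 9; subtract s_(1) = -9 ⇒ S(n) = n*(-n**2 - 7*n - 15).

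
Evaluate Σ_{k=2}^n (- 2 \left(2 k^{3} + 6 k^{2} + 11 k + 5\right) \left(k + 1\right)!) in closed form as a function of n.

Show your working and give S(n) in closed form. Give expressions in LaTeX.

S(n) = - 4 n^{4} n! - 20 n^{3} n! - 38 n^{2} n! - 34 n n! - 12 n! + 108

Step 1: r(k) = (2*k**4 + 16*k**3 + 53*k**2 + 82*k + 48)/(2*k**3 + 6*k**2 + 11*k + 5).
Normal form (A,B,C) = (k + 2, 1, k**3 + 3*k**2 + 11*k/2 + 5/2).
Need (k + 2)·f(k+1) − (1)·f(k) = k**3 + 3*k**2 + 11*k/2 + 5/2.
deg f ≤ 2 (via 1,0,3).
Coefficient equations give f(k) = (2*k**2 + 1)/2.
R(k) = B(k−1)·f(k)/C(k) = (2*k**2 + 1)/(2*k**3 + 6*k**2 + 11*k + 5); s_k = R·t_k = -2*(2*k**2 + 1)*factorial(k + 1).
Check: Δs_k = -2*(2*k**3 + 6*k**2 + 11*k + 5)*factorial(k + 1). ✓
Telescope: S(n) = s_(n+1) − s_(2) = -2*(2*n**2 + 4*n + 3)*factorial(n + 2) − (-108) = -4*n**4*factorial(n) - 20*n**3*factorial(n) - 38*n**2*factorial(n) - 34*n*factorial(n) - 12*factorial(n) + 108.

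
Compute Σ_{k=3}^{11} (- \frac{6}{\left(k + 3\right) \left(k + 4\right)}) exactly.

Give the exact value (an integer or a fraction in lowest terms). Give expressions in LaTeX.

Step 1: r(k) = (k + 3)/(k + 5).
A = k + 3, B = k + 5, C = 1.
Key eq: (k + 3)·f(k+1) = (k + 4)·f(k) + (1).
From deg A=1, deg B=1, deg C=0: d=1.
Match coefficients ⇒ f(k) = k/3.
R(k) = B(k−1)·f(k)/C(k) = k*(k + 4)/3; s_k = R·t_k = -2*k/(k + 3).
Δs = -6/(k**2 + 7*k + 12), as required.
Telescoping: Σ = s_(12) − s_(3) = -8/5 − (-1) = -3/5.

Σ = -3/5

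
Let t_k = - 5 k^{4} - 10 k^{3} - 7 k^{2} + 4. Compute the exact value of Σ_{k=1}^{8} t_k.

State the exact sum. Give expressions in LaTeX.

Σ = -58216

t_(k+1)/t_k = (5*k**4 + 30*k**3 + 67*k**2 + 64*k + 18)/(5*k**4 + 10*k**3 + 7*k**2 - 4).
A = 1, B = 1, C = k**4 + 2*k**3 + 7*k**2/5 - 4/5.
Need (1)·f(k+1) − (1)·f(k) = k**4 + 2*k**3 + 7*k**2/5 - 4/5.
Bound: deg f ≤ 5.
Solving with deg f ≤ 5: f(k) = k*(k**4 - k**2 - k - 3)/5.
Certificate R = B(k−1)f/C = k*(k**4 - k**2 - k - 3)/(5*k**4 + 10*k**3 + 7*k**2 - 4) gives s_k = k*(-k**4 + k**2 + k + 3).
Δs = -5*k**4 - 10*k**3 - 7*k**2 + 4, as required.
Evaluate s at k=9 and k=1: -58212 and 4; difference -58216.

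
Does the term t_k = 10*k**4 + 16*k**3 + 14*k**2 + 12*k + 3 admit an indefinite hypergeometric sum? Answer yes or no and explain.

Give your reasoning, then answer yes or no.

Yes. s_k = k*(2*k**4 - k**3 + 3*k - 1).

r(k) = (10*k**4 + 56*k**3 + 122*k**2 + 128*k + 55)/(10*k**4 + 16*k**3 + 14*k**2 + 12*k + 3) after simplifying.
So A=1 and B=1, with C=k**4 + 8*k**3/5 + 7*k**2/5 + 6*k/5 + 3/10.
f must satisfy (1)·f(k+1) − (1)·f(k) = k**4 + 8*k**3/5 + 7*k**2/5 + 6*k/5 + 3/10.
Bound: deg f ≤ 5.
Solve for f: f(k) = k*(2*k**4 - k**3 + 3*k - 1)/10 (degree 5 ≤ 5).
Then R = B(k−1)f/C = k*(2*k**4 - k**3 + 3*k - 1)/(10*k**4 + 16*k**3 + 14*k**2 + 12*k + 3), so s_k = R(k)·t_k = k*(2*k**4 - k**3 + 3*k - 1).
Check: Δs_k = 10*k**4 + 16*k**3 + 14*k**2 + 12*k + 3. ✓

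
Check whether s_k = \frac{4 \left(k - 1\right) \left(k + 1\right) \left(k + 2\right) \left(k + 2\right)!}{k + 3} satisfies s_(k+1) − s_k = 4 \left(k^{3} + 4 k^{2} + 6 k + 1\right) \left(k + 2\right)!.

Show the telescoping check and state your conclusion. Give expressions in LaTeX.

Invalid: residual - \frac{4 \left(k^{2} + 3 k + 4\right) \left(k^{2} + 4 k + 1\right) \left(k + 2\right)!}{\left(k + 3\right) \left(k + 4\right)} ≠ 0.

s_(k+1) = 4*k*(k + 2)*(k + 3)*factorial(k + 3)/(k + 4)
s_(k+1) − s_k = 4*(k + 2)*(k**4 + 8*k**3 + 23*k**2 + 28*k + 4)*factorial(k + 2)/((k + 3)*(k + 4))
(s_(k+1) − s_k) − t_k = -4*(k**2 + 3*k + 4)*(k**2 + 4*k + 1)*factorial(k + 2)/((k + 3)*(k + 4))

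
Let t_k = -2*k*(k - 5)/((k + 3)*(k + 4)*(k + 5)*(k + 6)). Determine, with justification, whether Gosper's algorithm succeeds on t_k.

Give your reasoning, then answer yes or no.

r(k) = (k - 4)*(k + 1)*(k + 3)/(k*(k - 5)*(k + 7)) after simplifying.
So A=k + 3 and B=k + 7, with C=k**2 - 5*k.
Need (k + 3)·f(k+1) − (k + 6)·f(k) = k**2 - 5*k.
deg f ≤ 3 (via 1,1,2).
Solving with deg f ≤ 3: f(k) = k*(k - 17)*(k - 1)/30.
Certificate R = B(k−1)f/C = (k - 17)*(k - 1)*(k + 6)/(30*(k - 5)) gives s_k = -k*(k**2 - 18*k + 17)/(15*(k + 3)*(k + 4)*(k + 5)).
Check: Δs_k = 2*k*(5 - k)/(k**4 + 18*k**3 + 119*k**2 + 342*k + 360). ✓

Yes. s_k = -k*(k**2 - 18*k + 17)/(15*(k + 3)*(k + 4)*(k + 5)).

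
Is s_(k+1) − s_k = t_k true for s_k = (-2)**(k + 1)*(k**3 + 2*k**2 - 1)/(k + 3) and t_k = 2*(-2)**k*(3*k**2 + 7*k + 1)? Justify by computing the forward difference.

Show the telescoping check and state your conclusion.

Invalid: residual (-2)**(k + 2)*(-3*k**3 - 17*k**2 - 23*k - 2)/(k**2 + 7*k + 12) ≠ 0.

s_(k+1) = (-2)**(k + 2)*((k + 1)**3 + 2*(k + 1)**2 - 1)/(k + 4)
s_(k+1) − s_k = 2*(-2)**k*(3*k**4 + 22*k**3 + 52*k**2 + 45*k + 8)/(k**2 + 7*k + 12)
(s_(k+1) − s_k) − t_k = (-2)**(k + 2)*(-3*k**3 - 17*k**2 - 23*k - 2)/(k**2 + 7*k + 12)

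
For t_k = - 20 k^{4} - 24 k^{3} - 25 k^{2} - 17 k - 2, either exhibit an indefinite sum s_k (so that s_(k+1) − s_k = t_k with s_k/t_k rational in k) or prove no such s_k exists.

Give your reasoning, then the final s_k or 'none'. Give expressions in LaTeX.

s_k = k \left(- 4 k^{4} + 4 k^{3} - 3 k^{2} - 2 k + 3\right)

r(k) = (20*k**4 + 104*k**3 + 217*k**2 + 219*k + 88)/(20*k**4 + 24*k**3 + 25*k**2 + 17*k + 2) after simplifying.
Normal form (A,B,C) = (1, 1, k**4 + 6*k**3/5 + 5*k**2/4 + 17*k/20 + 1/10).
f must satisfy (1)·f(k+1) − (1)·f(k) = k**4 + 6*k**3/5 + 5*k**2/4 + 17*k/20 + 1/10.
d = 5 from the (0,0,4) case.
Match coefficients ⇒ f(k) = k*(4*k**4 - 4*k**3 + 3*k**2 + 2*k - 3)/20.
So s_k = (B(k−1)f/C)·t_k = (k*(4*k**4 - 4*k**3 + 3*k**2 + 2*k - 3)/(20*k**4 + 24*k**3 + 25*k**2 + 17*k + 2))·t_k = k*(-4*k**4 + 4*k**3 - 3*k**2 - 2*k + 3).
Check: Δs_k = -20*k**4 - 24*k**3 - 25*k**2 - 17*k - 2. ✓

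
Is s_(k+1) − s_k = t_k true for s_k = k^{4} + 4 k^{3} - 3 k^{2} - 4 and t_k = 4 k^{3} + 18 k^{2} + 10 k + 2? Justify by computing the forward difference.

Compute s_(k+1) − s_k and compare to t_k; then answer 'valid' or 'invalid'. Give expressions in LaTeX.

s_(k+1) = k**4 + 8*k**3 + 15*k**2 + 10*k - 2
s_(k+1) − s_k = 4*k**3 + 18*k**2 + 10*k + 2
(s_(k+1) − s_k) − t_k = 0

Valid — Δs_k = t_k.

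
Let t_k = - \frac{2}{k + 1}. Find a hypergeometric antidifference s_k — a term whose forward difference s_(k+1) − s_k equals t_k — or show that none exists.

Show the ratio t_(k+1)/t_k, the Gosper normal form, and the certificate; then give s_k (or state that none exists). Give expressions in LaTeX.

none — t_k is not Gosper-summable

t_(k+1)/t_k = (k + 1)/(k + 2).
A = k + 1, B = k + 2, C = 1.
Key eq: (k + 1)·f(k+1) = (k + 1)·f(k) + (1).
From deg A=1, deg B=1, deg C=0: d=0.
Write f(k) = c0. Then LHS − RHS = -1, requiring -1 = 0: contradictory. No certificate.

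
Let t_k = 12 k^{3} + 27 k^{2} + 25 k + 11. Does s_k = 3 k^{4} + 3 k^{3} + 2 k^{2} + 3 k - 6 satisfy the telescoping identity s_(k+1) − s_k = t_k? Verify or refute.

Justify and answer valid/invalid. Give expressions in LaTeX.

s_(k+1) = 3*k**4 + 15*k**3 + 29*k**2 + 28*k + 5
s_(k+1) − s_k = 12*k**3 + 27*k**2 + 25*k + 11
(s_(k+1) − s_k) − t_k = 0

Valid: the claim telescopes to t_k.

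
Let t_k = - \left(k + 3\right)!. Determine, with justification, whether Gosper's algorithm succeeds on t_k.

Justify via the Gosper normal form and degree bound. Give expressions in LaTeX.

Compute t_(k+1)/t_k: get k + 4.
So A=k + 4 and B=1, with C=1.
Solve (k + 4)·f(k+1) − (1)·f(k) = 1.
Degrees (1,0,0) ⇒ d ≤ -1.
deg f ≤ -1 is impossible — no certificate.

No — key equation has no polynomial f.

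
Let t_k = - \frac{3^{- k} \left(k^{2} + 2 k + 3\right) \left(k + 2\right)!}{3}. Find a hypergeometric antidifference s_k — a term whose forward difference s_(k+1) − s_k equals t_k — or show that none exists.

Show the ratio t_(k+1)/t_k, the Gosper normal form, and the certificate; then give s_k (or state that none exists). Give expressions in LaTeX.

t_(k+1)/t_k = (k + 3)*(2*k + (k + 1)**2 + 5)/(3*(k**2 + 2*k + 3)).
Factor: A=k/3 + 1; B=1; C=k**2 + 2*k + 3.
Key eq: (k/3 + 1)·f(k+1) = (1)·f(k) + (k**2 + 2*k + 3).
deg f ≤ 1 (via 1,0,2).
Solving with deg f ≤ 1: f(k) = 3*(k + 1).
Certificate R = B(k−1)f/C = 3*(k + 1)/(k**2 + 2*k + 3) gives s_k = -(k + 1)*factorial(k + 2)/3**k.
Check: Δs_k = -(k**2 + 2*k + 3)*factorial(k + 2)/(3*3**k). ✓

s_k = - 3^{- k} \left(k + 1\right) \left(k + 2\right)!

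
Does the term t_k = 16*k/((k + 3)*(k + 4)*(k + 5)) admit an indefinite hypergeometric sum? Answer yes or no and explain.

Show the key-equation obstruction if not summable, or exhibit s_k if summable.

The ratio is (k + 1)*(k + 3)/(k*(k + 6)).
Normal form (A,B,C) = (k + 3, k + 6, k).
Solve (k + 3)·f(k+1) − (k + 5)·f(k) = k.
deg f ≤ 2 (via 1,1,1).
A polynomial solution: f(k) = k*(k - 1)/8.
Certificate R = B(k−1)f/C = (k - 1)*(k + 5)/8 gives s_k = 2*k*(k - 1)/((k + 3)*(k + 4)).
Check: Δs_k = 16*k/(k**3 + 12*k**2 + 47*k + 60). ✓

Yes. s_k = 2*k*(k - 1)/((k + 3)*(k + 4)).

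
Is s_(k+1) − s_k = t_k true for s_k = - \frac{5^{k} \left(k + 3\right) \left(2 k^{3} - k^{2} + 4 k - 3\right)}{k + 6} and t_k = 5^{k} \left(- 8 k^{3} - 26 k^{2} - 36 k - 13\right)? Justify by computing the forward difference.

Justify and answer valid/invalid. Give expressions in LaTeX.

Invalid: residual \frac{5^{k} \left(24 k^{4} + 216 k^{3} + 579 k^{2} + 675 k + 243\right)}{k^{2} + 13 k + 42} ≠ 0.

s_(k+1) = -5**(k + 1)*(k + 4)*(4*k + 2*(k + 1)**3 - (k + 1)**2 + 1)/(k + 7)
s_(k+1) − s_k = 5**k*(-8*k**5 - 106*k**4 - 494*k**3 - 994*k**2 - 1006*k - 303)/(k**2 + 13*k + 42)
(s_(k+1) − s_k) − t_k = 5**k*(24*k**4 + 216*k**3 + 579*k**2 + 675*k + 243)/(k**2 + 13*k + 42)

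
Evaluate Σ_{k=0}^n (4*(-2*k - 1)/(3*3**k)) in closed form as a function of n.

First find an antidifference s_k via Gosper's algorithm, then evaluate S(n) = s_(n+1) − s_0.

Compute t_(k+1)/t_k: get (2*k + 3)/(3*(2*k + 1)).
Take A(k)=1/3, B(k)=1, C(k)=k + 1/2.
Key eq: (1/3)·f(k+1) = (1)·f(k) + (k + 1/2).
From deg A=0, deg B=0, deg C=1: d=1.
Solve for f: f(k) = -3*(k + 1)/2 (degree 1 ≤ 1).
Get s_k = R·t_k = 4*(k + 1)/3**k with R(k) = B(k−1)f(k)/C(k) = -3*(k + 1)/(2*k + 1).
Verify: 4*(-2*k - 1)/(3*3**k) matches t_k.
Telescope: S(n) = s_(n+1) − s_(0) = 4*3**(-n - 1)*(n + 2) − (4) = 4*(-3*3**n + n + 2)/(3*3**n).

S(n) = 4*(-3*3**n + n + 2)/(3*3**n)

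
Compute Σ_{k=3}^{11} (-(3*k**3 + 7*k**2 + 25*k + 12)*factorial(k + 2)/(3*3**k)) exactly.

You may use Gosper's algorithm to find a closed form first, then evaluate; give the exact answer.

Σ = -53454894680/729

t_(k+1)/t_k = (3*k**4 + 25*k**3 + 96*k**2 + 191*k + 141)/(3*(3*k**3 + 7*k**2 + 25*k + 12)).
Take A(k)=k/3 + 1, B(k)=1, C(k)=k**3 + 7*k**2/3 + 25*k/3 + 4.
Solve (k/3 + 1)·f(k+1) − (1)·f(k) = k**3 + 7*k**2/3 + 25*k/3 + 4.
d = 2 from the (1,0,3) case.
Solve for f: f(k) = 3*k**2 + k + 3 (degree 2 ≤ 2).
Get s_k = R·t_k = -(3*k**2 + k + 3)*factorial(k + 2)/3**k with R(k) = B(k−1)f(k)/C(k) = 3*(3*k**2 + k + 3)/(3*k**3 + 7*k**2 + 25*k + 12).
Verify: -(3*k**3 + 7*k**2 + 25*k + 12)*factorial(k + 2)/(3*3**k) matches t_k.
Sum = s_(12) − s_(3); s_(12) = -53455001600/729, s_(3) = -440/3 ⇒ -53454894680/729.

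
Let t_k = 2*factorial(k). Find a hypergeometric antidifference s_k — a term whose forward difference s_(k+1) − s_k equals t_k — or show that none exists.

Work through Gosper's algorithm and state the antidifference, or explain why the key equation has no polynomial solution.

no hypergeometric antidifference exists

The ratio is k + 1.
Factor: A=k + 1; B=1; C=1.
Key eq: (k + 1)·f(k+1) = (1)·f(k) + (1).
Bound: deg f ≤ -1.
Bound -1 < 0, so the key equation has no polynomial solution.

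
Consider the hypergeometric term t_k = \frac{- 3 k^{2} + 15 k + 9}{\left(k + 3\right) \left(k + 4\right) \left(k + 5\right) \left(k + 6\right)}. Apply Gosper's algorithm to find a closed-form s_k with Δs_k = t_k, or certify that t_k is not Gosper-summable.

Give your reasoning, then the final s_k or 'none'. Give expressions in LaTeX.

s_k = \frac{k \left(- k^{2} + 48 k + 13\right)}{20 \left(k + 3\right) \left(k + 4\right) \left(k + 5\right)}

Compute t_(k+1)/t_k: get (k**3 - 16*k - 21)/(k**3 + 2*k**2 - 38*k - 21).
A = k + 3, B = k + 7, C = k**2 - 5*k - 3.
Solve (k + 3)·f(k+1) − (k + 6)·f(k) = k**2 - 5*k - 3.
deg f ≤ 3 (via 1,1,2).
A polynomial solution: f(k) = k*(k**2 - 48*k - 13)/60.
Get s_k = R·t_k = k*(-k**2 + 48*k + 13)/(20*(k + 3)*(k + 4)*(k + 5)) with R(k) = B(k−1)f(k)/C(k) = k*(k + 6)*(k**2 - 48*k - 13)/(60*(k**2 - 5*k - 3)).
Verify: 3*(-k**2 + 5*k + 3)/(k**4 + 18*k**3 + 119*k**2 + 342*k + 360) matches t_k.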